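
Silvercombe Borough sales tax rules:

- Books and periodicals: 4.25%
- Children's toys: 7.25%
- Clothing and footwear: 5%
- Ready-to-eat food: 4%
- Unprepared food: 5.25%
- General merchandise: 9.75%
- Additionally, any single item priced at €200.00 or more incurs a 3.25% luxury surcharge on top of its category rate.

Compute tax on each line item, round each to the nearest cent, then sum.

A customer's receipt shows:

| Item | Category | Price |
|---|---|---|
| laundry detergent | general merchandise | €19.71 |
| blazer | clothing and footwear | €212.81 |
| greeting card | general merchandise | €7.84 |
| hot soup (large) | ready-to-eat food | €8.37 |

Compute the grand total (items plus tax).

€269.30

Laundry detergent €19.71: general merchandise → 9.75% → €1.92
Blazer €212.81: clothing and footwear → 5% + 3.25% surcharge = 8.25% → €17.56
Greeting card €7.84: general merchandise → 9.75% → €0.76
Hot soup (large) €8.37: ready-to-eat food → 4% → €0.33
Subtotal = €248.73; tax = €20.57; total due = €269.30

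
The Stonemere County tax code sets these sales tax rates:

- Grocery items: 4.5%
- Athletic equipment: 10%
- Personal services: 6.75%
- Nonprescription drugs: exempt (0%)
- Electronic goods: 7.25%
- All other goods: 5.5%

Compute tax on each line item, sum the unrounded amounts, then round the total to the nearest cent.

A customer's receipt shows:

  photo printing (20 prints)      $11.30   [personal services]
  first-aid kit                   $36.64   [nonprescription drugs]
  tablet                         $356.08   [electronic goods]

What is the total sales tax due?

$26.58

Photo printing (20 prints) $11.30: personal services → 6.75% → $0.76275
First-aid kit $36.64: nonprescription drugs → 0% → $0.00
Tablet $356.08: electronic goods → 7.25% → $25.8158
Unrounded tax sum = $26.57855 → $26.58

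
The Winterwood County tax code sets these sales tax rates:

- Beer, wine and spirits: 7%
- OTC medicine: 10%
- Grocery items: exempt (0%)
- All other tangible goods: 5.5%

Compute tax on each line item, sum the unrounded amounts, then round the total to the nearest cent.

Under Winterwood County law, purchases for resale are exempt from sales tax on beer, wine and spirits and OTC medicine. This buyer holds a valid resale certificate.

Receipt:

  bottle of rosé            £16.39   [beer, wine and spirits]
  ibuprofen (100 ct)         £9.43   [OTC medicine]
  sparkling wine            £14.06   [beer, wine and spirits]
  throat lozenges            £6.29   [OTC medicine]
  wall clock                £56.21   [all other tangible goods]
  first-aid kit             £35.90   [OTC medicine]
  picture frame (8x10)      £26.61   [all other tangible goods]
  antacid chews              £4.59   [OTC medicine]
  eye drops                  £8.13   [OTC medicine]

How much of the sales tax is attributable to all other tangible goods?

Wall clock £56.21: all other tangible goods → 5.5% → £3.09155
Picture frame (8x10) £26.61: all other tangible goods → 5.5% → £1.46355
Tax on all other tangible goods: unrounded sum = £4.5551 → £4.56

£4.56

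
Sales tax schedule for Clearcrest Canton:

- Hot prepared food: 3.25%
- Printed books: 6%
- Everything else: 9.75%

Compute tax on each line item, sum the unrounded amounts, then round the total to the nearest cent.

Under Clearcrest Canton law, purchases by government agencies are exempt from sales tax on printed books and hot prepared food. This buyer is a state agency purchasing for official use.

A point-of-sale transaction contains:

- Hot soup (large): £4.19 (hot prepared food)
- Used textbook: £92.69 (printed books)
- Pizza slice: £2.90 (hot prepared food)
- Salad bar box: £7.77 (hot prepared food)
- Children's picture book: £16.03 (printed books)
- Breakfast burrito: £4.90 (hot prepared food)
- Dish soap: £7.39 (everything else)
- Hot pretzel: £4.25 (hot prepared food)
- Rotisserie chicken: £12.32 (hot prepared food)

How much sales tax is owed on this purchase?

Hot soup (large) £4.19: hot prepared food, buyer-exempt → 0% → £0.00
Used textbook £92.69: printed books, buyer-exempt → 0% → £0.00
Pizza slice £2.90: hot prepared food, buyer-exempt → 0% → £0.00
Salad bar box £7.77: hot prepared food, buyer-exempt → 0% → £0.00
Children's picture book £16.03: printed books, buyer-exempt → 0% → £0.00
Breakfast burrito £4.90: hot prepared food, buyer-exempt → 0% → £0.00
Dish soap £7.39: everything else → 9.75% → £0.720525
Hot pretzel £4.25: hot prepared food, buyer-exempt → 0% → £0.00
Rotisserie chicken £12.32: hot prepared food, buyer-exempt → 0% → £0.00
Unrounded tax sum = £0.720525 → £0.72

£0.72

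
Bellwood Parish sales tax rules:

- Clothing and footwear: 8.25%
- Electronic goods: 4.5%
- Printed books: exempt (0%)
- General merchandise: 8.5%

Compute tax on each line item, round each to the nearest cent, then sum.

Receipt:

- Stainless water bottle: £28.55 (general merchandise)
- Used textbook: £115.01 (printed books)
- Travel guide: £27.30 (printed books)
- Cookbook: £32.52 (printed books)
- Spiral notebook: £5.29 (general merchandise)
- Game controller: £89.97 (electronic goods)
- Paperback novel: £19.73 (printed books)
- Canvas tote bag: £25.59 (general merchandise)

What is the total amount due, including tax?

Stainless water bottle £28.55: general merchandise → 8.5% → £2.43
Used textbook £115.01: printed books → 0% → £0.00
Travel guide £27.30: printed books → 0% → £0.00
Cookbook £32.52: printed books → 0% → £0.00
Spiral notebook £5.29: general merchandise → 8.5% → £0.45
Game controller £89.97: electronic goods → 4.5% → £4.05
Paperback novel £19.73: printed books → 0% → £0.00
Canvas tote bag £25.59: general merchandise → 8.5% → £2.18
Subtotal = £343.96; tax = £9.11; total due = £353.07

£353.07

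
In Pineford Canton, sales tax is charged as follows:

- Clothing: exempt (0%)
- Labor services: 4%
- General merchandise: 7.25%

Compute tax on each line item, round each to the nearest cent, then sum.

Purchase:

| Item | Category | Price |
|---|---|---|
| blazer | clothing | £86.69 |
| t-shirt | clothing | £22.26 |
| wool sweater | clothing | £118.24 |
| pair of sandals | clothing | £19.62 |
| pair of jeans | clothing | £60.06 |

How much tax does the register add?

Blazer £86.69: clothing → 0% → £0.00
T-shirt £22.26: clothing → 0% → £0.00
Wool sweater £118.24: clothing → 0% → £0.00
Pair of sandals £19.62: clothing → 0% → £0.00
Pair of jeans £60.06: clothing → 0% → £0.00
Total tax = £0.00

£0.00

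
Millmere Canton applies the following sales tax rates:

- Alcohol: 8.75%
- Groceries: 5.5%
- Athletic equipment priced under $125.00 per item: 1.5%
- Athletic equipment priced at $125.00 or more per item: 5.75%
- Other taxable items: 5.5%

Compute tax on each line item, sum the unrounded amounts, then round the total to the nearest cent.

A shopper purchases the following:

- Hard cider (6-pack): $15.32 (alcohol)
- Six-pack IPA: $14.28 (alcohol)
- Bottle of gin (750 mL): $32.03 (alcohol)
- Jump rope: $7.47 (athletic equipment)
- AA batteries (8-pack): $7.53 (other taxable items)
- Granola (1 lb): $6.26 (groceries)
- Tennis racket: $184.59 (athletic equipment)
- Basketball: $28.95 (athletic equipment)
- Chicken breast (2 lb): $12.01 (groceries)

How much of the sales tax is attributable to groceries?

Granola (1 lb) $6.26: groceries → 5.5% → $0.3443
Chicken breast (2 lb) $12.01: groceries → 5.5% → $0.66055
Tax on groceries: unrounded sum = $1.00485 → $1.00

$1.00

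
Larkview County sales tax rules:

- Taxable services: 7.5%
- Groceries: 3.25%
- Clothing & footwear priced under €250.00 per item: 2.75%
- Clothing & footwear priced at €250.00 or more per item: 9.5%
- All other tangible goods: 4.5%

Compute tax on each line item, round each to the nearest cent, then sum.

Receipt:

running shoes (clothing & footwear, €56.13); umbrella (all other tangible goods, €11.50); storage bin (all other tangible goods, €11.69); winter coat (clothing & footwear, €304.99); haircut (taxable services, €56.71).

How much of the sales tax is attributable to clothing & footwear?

€30.51

Running shoes €56.13: clothing & footwear, under €250.00 → 2.75% → €1.54
Winter coat €304.99: clothing & footwear, €250.00 or more → 9.5% → €28.97
Tax on clothing & footwear = €1.54 + €28.97 = €30.51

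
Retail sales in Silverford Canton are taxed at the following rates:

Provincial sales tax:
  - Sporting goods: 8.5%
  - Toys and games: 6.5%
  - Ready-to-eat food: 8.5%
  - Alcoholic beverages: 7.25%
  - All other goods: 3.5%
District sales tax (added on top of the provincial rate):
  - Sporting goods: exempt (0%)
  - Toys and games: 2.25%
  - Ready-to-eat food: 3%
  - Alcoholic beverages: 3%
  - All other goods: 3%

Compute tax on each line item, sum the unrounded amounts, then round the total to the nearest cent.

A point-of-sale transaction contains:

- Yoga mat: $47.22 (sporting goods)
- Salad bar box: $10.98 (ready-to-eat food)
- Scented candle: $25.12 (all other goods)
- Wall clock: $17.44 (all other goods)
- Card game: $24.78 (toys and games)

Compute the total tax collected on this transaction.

$10.21

Yoga mat $47.22: sporting goods → 8.5% + 0% district = 8.5% → $4.0137
Salad bar box $10.98: ready-to-eat food → 8.5% + 3% district = 11.5% → $1.2627
Scented candle $25.12: all other goods → 3.5% + 3% district = 6.5% → $1.6328
Wall clock $17.44: all other goods → 3.5% + 3% district = 6.5% → $1.1336
Card game $24.78: toys and games → 6.5% + 2.25% district = 8.75% → $2.16825
Unrounded tax sum = $10.21105 → $10.21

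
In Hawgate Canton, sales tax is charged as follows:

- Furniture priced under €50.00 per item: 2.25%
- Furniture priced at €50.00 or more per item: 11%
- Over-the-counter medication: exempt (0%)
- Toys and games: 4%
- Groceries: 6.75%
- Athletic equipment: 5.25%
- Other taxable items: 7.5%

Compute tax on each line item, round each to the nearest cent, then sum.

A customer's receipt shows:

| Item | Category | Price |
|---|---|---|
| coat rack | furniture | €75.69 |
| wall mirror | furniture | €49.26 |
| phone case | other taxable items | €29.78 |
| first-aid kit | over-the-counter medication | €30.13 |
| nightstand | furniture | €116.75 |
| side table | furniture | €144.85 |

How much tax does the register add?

Coat rack €75.69: furniture, €50.00 or more → 11% → €8.33
Wall mirror €49.26: furniture, under €50.00 → 2.25% → €1.11
Phone case €29.78: other taxable items → 7.5% → €2.23
First-aid kit €30.13: over-the-counter medication → 0% → €0.00
Nightstand €116.75: furniture, €50.00 or more → 11% → €12.84
Side table €144.85: furniture, €50.00 or more → 11% → €15.93
Total tax = €8.33 + €1.11 + €2.23 + €12.84 + €15.93 = €40.44

€40.44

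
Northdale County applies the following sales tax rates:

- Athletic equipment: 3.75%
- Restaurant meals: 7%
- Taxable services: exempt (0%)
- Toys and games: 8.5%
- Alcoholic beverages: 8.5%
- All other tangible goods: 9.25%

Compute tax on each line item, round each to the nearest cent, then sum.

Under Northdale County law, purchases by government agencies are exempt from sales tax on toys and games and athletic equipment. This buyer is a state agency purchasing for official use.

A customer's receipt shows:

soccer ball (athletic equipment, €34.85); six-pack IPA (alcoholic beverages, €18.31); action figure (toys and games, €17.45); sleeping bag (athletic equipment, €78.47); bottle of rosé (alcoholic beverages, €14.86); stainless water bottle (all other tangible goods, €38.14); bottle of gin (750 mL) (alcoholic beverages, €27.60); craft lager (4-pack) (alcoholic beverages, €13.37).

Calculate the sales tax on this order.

Soccer ball €34.85: athletic equipment, buyer-exempt → 0% → €0.00
Six-pack IPA €18.31: alcoholic beverages → 8.5% → €1.56
Action figure €17.45: toys and games, buyer-exempt → 0% → €0.00
Sleeping bag €78.47: athletic equipment, buyer-exempt → 0% → €0.00
Bottle of rosé €14.86: alcoholic beverages → 8.5% → €1.26
Stainless water bottle €38.14: all other tangible goods → 9.25% → €3.53
Bottle of gin (750 mL) €27.60: alcoholic beverages → 8.5% → €2.35
Craft lager (4-pack) €13.37: alcoholic beverages → 8.5% → €1.14
Total tax = €1.56 + €1.26 + €3.53 + €2.35 + €1.14 = €9.84

€9.84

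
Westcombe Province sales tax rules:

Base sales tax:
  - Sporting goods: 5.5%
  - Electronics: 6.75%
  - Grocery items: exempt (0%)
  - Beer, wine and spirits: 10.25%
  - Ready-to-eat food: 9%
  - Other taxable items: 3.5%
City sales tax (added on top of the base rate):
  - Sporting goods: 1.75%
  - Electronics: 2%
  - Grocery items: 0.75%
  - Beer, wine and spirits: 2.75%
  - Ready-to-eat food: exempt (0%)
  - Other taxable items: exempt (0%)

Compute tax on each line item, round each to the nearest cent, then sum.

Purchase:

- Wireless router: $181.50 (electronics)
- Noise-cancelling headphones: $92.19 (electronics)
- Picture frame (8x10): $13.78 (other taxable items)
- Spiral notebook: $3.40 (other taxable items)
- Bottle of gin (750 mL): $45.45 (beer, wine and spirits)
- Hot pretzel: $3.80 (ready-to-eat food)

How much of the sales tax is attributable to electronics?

Wireless router $181.50: electronics → 6.75% + 2% city = 8.75% → $15.88
Noise-cancelling headphones $92.19: electronics → 6.75% + 2% city = 8.75% → $8.07
Tax on electronics = $15.88 + $8.07 = $23.95

$23.95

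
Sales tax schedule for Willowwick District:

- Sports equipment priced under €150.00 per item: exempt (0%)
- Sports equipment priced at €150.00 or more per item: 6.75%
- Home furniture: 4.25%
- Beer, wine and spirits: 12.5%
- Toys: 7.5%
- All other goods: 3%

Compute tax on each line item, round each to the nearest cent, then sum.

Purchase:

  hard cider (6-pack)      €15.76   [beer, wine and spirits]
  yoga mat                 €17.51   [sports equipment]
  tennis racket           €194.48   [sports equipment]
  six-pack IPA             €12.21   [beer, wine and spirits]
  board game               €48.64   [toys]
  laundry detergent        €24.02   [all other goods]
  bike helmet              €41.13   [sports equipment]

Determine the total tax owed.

€21.00

Hard cider (6-pack) €15.76: beer, wine and spirits → 12.5% → €1.97
Yoga mat €17.51: sports equipment, under €150.00 → 0% → €0.00
Tennis racket €194.48: sports equipment, €150.00 or more → 6.75% → €13.13
Six-pack IPA €12.21: beer, wine and spirits → 12.5% → €1.53
Board game €48.64: toys → 7.5% → €3.65
Laundry detergent €24.02: all other goods → 3% → €0.72
Bike helmet €41.13: sports equipment, under €150.00 → 0% → €0.00
Total tax = €1.97 + €13.13 + €1.53 + €3.65 + €0.72 = €21.00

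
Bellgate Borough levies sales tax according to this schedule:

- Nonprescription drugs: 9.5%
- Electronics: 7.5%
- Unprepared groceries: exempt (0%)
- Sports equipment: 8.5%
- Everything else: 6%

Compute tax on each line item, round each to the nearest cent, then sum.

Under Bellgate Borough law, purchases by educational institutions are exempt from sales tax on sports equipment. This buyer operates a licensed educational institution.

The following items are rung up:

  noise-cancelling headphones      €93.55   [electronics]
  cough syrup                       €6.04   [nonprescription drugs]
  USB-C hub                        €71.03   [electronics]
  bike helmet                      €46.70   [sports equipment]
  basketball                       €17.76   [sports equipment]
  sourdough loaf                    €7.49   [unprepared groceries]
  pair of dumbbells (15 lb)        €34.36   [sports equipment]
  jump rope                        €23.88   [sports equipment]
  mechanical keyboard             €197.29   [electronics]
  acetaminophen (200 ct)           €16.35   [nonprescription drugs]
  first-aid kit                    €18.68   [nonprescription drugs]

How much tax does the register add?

Noise-cancelling headphones €93.55: electronics → 7.5% → €7.02
Cough syrup €6.04: nonprescription drugs → 9.5% → €0.57
USB-C hub €71.03: electronics → 7.5% → €5.33
Bike helmet €46.70: sports equipment, buyer-exempt → 0% → €0.00
Basketball €17.76: sports equipment, buyer-exempt → 0% → €0.00
Sourdough loaf €7.49: unprepared groceries → 0% → €0.00
Pair of dumbbells (15 lb) €34.36: sports equipment, buyer-exempt → 0% → €0.00
Jump rope €23.88: sports equipment, buyer-exempt → 0% → €0.00
Mechanical keyboard €197.29: electronics → 7.5% → €14.80
Acetaminophen (200 ct) €16.35: nonprescription drugs → 9.5% → €1.55
First-aid kit €18.68: nonprescription drugs → 9.5% → €1.77
Total tax = €7.02 + €0.57 + €5.33 + €14.80 + €1.55 + €1.77 = €31.04

€31.04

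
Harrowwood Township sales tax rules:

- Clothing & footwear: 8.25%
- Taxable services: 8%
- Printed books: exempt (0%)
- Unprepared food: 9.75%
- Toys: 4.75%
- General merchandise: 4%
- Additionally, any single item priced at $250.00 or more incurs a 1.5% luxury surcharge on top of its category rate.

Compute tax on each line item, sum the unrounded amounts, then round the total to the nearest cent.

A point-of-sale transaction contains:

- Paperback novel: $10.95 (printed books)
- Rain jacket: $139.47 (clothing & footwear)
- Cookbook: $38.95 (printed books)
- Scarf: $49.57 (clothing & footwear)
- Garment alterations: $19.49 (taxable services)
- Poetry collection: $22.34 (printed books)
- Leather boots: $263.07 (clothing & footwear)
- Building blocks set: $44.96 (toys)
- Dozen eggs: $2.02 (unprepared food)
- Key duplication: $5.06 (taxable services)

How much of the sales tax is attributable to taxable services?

Garment alterations $19.49: taxable services → 8% → $1.5592
Key duplication $5.06: taxable services → 8% → $0.4048
Tax on taxable services: unrounded sum = $1.964 → $1.96

$1.96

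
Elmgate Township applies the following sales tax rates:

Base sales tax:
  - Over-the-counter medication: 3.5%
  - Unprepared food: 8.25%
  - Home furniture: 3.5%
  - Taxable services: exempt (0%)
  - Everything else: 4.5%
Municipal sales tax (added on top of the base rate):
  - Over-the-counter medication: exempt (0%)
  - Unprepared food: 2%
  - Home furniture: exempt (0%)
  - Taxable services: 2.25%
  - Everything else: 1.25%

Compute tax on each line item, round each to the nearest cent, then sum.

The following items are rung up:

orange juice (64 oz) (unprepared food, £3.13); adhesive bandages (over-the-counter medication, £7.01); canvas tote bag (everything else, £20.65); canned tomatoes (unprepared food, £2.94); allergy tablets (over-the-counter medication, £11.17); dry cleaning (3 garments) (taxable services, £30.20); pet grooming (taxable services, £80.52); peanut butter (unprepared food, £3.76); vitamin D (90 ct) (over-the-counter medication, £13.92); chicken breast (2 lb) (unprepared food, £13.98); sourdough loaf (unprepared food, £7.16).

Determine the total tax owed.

Orange juice (64 oz) £3.13: unprepared food → 8.25% + 2% municipal = 10.25% → £0.32
Adhesive bandages £7.01: over-the-counter medication → 3.5% + 0% municipal = 3.5% → £0.25
Canvas tote bag £20.65: everything else → 4.5% + 1.25% municipal = 5.75% → £1.19
Canned tomatoes £2.94: unprepared food → 8.25% + 2% municipal = 10.25% → £0.30
Allergy tablets £11.17: over-the-counter medication → 3.5% + 0% municipal = 3.5% → £0.39
Dry cleaning (3 garments) £30.20: taxable services → 0% + 2.25% municipal = 2.25% → £0.68
Pet grooming £80.52: taxable services → 0% + 2.25% municipal = 2.25% → £1.81
Peanut butter £3.76: unprepared food → 8.25% + 2% municipal = 10.25% → £0.39
Vitamin D (90 ct) £13.92: over-the-counter medication → 3.5% + 0% municipal = 3.5% → £0.49
Chicken breast (2 lb) £13.98: unprepared food → 8.25% + 2% municipal = 10.25% → £1.43
Sourdough loaf £7.16: unprepared food → 8.25% + 2% municipal = 10.25% → £0.73
Total tax = £0.32 + £0.25 + £1.19 + £0.30 + £0.39 + £0.68 + £1.81 + £0.39 + £0.49 + £1.43 + £0.73 = £7.98

£7.98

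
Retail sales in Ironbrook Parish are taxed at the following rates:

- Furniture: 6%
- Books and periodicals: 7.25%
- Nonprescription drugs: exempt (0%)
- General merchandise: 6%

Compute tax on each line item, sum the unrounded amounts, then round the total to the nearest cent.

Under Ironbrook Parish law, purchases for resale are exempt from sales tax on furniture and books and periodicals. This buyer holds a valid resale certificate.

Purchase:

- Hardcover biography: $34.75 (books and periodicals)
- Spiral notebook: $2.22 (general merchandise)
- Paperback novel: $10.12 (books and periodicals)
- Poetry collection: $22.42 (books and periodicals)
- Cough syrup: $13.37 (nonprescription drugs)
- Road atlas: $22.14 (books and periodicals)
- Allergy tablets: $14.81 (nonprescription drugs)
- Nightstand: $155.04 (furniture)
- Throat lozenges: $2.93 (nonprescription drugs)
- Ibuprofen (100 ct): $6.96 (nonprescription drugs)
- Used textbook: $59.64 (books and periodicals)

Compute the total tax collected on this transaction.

Hardcover biography $34.75: books and periodicals, buyer-exempt → 0% → $0.00
Spiral notebook $2.22: general merchandise → 6% → $0.1332
Paperback novel $10.12: books and periodicals, buyer-exempt → 0% → $0.00
Poetry collection $22.42: books and periodicals, buyer-exempt → 0% → $0.00
Cough syrup $13.37: nonprescription drugs → 0% → $0.00
Road atlas $22.14: books and periodicals, buyer-exempt → 0% → $0.00
Allergy tablets $14.81: nonprescription drugs → 0% → $0.00
Nightstand $155.04: furniture, buyer-exempt → 0% → $0.00
Throat lozenges $2.93: nonprescription drugs → 0% → $0.00
Ibuprofen (100 ct) $6.96: nonprescription drugs → 0% → $0.00
Used textbook $59.64: books and periodicals, buyer-exempt → 0% → $0.00
Unrounded tax sum = $0.1332 → $0.13

$0.13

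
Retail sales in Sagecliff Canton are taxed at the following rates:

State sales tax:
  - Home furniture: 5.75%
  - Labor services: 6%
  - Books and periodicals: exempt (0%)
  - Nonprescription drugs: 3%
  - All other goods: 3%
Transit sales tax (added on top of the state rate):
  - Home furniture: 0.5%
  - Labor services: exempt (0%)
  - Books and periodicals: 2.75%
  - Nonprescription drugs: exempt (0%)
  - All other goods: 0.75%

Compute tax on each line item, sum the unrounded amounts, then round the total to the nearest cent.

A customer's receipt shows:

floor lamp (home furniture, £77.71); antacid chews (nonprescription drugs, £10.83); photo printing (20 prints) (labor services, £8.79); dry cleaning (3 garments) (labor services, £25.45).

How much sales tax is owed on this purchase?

Floor lamp £77.71: home furniture → 5.75% + 0.5% transit = 6.25% → £4.856875
Antacid chews £10.83: nonprescription drugs → 3% + 0% transit = 3% → £0.3249
Photo printing (20 prints) £8.79: labor services → 6% + 0% transit = 6% → £0.5274
Dry cleaning (3 garments) £25.45: labor services → 6% + 0% transit = 6% → £1.527
Unrounded tax sum = £7.236175 → £7.24

£7.24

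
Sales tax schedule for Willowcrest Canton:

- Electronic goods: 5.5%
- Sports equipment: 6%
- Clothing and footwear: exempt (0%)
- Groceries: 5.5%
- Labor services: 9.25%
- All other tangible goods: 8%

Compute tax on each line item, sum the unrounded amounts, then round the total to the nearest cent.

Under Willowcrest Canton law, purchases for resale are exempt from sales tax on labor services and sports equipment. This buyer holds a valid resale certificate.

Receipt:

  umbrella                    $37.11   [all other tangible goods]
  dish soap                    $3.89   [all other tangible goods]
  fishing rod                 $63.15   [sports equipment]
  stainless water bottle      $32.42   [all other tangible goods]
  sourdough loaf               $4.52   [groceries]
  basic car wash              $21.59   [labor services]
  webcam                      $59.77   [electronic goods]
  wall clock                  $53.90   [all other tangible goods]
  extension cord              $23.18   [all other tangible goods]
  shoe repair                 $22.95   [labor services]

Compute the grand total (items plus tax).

$338.06

Umbrella $37.11: all other tangible goods → 8% → $2.9688
Dish soap $3.89: all other tangible goods → 8% → $0.3112
Fishing rod $63.15: sports equipment, buyer-exempt → 0% → $0.00
Stainless water bottle $32.42: all other tangible goods → 8% → $2.5936
Sourdough loaf $4.52: groceries → 5.5% → $0.2486
Basic car wash $21.59: labor services, buyer-exempt → 0% → $0.00
Webcam $59.77: electronic goods → 5.5% → $3.28735
Wall clock $53.90: all other tangible goods → 8% → $4.312
Extension cord $23.18: all other tangible goods → 8% → $1.8544
Shoe repair $22.95: labor services, buyer-exempt → 0% → $0.00
Subtotal = $322.48; unrounded tax = $15.57595 → $15.58; total due = $338.06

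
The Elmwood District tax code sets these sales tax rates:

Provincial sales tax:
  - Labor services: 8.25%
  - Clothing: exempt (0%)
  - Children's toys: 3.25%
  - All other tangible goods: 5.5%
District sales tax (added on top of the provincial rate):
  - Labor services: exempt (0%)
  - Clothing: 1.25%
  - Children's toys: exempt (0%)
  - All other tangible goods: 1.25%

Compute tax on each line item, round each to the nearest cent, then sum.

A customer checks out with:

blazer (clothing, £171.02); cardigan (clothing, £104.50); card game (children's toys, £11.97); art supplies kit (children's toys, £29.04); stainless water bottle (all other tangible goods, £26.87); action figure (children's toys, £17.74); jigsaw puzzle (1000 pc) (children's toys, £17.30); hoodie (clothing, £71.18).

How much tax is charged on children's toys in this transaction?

Card game £11.97: children's toys → 3.25% + 0% district = 3.25% → £0.39
Art supplies kit £29.04: children's toys → 3.25% + 0% district = 3.25% → £0.94
Action figure £17.74: children's toys → 3.25% + 0% district = 3.25% → £0.58
Jigsaw puzzle (1000 pc) £17.30: children's toys → 3.25% + 0% district = 3.25% → £0.56
Tax on children's toys = £0.39 + £0.94 + £0.58 + £0.56 = £2.47

£2.47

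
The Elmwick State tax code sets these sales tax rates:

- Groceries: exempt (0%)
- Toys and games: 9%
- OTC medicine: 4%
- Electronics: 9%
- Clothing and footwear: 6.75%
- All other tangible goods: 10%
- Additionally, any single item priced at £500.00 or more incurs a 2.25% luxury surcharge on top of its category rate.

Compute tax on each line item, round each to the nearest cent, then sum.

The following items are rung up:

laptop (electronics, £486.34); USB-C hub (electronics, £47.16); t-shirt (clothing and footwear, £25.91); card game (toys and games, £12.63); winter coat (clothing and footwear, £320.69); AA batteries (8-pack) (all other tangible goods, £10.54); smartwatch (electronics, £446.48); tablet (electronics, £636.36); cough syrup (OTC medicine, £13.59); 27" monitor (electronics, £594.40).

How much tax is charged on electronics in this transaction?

Laptop £486.34: electronics → 9% → £43.77
USB-C hub £47.16: electronics → 9% → £4.24
Smartwatch £446.48: electronics → 9% → £40.18
Tablet £636.36: electronics → 9% + 2.25% surcharge = 11.25% → £71.59
27" monitor £594.40: electronics → 9% + 2.25% surcharge = 11.25% → £66.87
Tax on electronics = £43.77 + £4.24 + £40.18 + £71.59 + £66.87 = £226.65

£226.65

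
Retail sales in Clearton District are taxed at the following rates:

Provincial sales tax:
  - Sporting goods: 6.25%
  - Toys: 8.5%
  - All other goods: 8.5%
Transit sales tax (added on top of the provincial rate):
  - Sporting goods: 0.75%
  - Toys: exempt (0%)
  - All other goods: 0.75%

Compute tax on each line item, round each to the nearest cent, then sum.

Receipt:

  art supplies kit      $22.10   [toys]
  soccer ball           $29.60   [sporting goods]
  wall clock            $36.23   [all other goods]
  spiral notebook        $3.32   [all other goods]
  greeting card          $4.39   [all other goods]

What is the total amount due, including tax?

Art supplies kit $22.10: toys → 8.5% + 0% transit = 8.5% → $1.88
Soccer ball $29.60: sporting goods → 6.25% + 0.75% transit = 7% → $2.07
Wall clock $36.23: all other goods → 8.5% + 0.75% transit = 9.25% → $3.35
Spiral notebook $3.32: all other goods → 8.5% + 0.75% transit = 9.25% → $0.31
Greeting card $4.39: all other goods → 8.5% + 0.75% transit = 9.25% → $0.41
Subtotal = $95.64; tax = $8.02; total due = $103.66

$103.66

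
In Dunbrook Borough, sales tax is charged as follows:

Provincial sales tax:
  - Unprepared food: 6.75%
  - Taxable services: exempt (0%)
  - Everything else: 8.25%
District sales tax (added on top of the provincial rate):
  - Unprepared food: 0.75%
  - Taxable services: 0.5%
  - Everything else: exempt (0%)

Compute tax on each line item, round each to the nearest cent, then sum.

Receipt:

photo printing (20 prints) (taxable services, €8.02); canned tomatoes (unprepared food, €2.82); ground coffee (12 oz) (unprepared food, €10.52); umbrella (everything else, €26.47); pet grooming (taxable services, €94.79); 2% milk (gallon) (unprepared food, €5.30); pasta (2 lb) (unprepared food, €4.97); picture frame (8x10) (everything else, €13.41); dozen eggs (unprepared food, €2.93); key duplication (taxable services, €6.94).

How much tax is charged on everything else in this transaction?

Umbrella €26.47: everything else → 8.25% + 0% district = 8.25% → €2.18
Picture frame (8x10) €13.41: everything else → 8.25% + 0% district = 8.25% → €1.11
Tax on everything else = €2.18 + €1.11 = €3.29

€3.29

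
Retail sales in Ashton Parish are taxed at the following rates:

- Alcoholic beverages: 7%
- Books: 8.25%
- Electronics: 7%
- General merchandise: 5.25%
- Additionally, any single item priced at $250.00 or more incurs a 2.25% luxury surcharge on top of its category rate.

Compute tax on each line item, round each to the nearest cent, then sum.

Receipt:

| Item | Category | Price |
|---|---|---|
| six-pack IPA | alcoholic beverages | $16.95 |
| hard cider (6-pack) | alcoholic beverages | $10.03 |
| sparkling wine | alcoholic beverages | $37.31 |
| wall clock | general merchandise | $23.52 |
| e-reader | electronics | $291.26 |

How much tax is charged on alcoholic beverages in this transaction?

$4.50

Six-pack IPA $16.95: alcoholic beverages → 7% → $1.19
Hard cider (6-pack) $10.03: alcoholic beverages → 7% → $0.70
Sparkling wine $37.31: alcoholic beverages → 7% → $2.61
Tax on alcoholic beverages = $1.19 + $0.70 + $2.61 = $4.50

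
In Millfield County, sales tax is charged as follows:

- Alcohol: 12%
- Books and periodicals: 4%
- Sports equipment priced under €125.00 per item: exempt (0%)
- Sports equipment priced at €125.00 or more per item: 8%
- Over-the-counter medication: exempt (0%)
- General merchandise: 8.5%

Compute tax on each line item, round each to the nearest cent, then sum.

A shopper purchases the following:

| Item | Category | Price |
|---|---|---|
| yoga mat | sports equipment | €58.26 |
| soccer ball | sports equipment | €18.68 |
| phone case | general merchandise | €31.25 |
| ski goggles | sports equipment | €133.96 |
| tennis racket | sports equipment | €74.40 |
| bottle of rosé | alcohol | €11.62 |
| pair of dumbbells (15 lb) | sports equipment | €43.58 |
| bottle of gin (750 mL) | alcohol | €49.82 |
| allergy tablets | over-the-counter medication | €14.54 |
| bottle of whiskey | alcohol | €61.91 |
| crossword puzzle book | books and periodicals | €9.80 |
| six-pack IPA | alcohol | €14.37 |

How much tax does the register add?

Yoga mat €58.26: sports equipment, under €125.00 → 0% → €0.00
Soccer ball €18.68: sports equipment, under €125.00 → 0% → €0.00
Phone case €31.25: general merchandise → 8.5% → €2.66
Ski goggles €133.96: sports equipment, €125.00 or more → 8% → €10.72
Tennis racket €74.40: sports equipment, under €125.00 → 0% → €0.00
Bottle of rosé €11.62: alcohol → 12% → €1.39
Pair of dumbbells (15 lb) €43.58: sports equipment, under €125.00 → 0% → €0.00
Bottle of gin (750 mL) €49.82: alcohol → 12% → €5.98
Allergy tablets €14.54: over-the-counter medication → 0% → €0.00
Bottle of whiskey €61.91: alcohol → 12% → €7.43
Crossword puzzle book €9.80: books and periodicals → 4% → €0.39
Six-pack IPA €14.37: alcohol → 12% → €1.72
Total tax = €2.66 + €10.72 + €1.39 + €5.98 + €7.43 + €0.39 + €1.72 = €30.29

€30.29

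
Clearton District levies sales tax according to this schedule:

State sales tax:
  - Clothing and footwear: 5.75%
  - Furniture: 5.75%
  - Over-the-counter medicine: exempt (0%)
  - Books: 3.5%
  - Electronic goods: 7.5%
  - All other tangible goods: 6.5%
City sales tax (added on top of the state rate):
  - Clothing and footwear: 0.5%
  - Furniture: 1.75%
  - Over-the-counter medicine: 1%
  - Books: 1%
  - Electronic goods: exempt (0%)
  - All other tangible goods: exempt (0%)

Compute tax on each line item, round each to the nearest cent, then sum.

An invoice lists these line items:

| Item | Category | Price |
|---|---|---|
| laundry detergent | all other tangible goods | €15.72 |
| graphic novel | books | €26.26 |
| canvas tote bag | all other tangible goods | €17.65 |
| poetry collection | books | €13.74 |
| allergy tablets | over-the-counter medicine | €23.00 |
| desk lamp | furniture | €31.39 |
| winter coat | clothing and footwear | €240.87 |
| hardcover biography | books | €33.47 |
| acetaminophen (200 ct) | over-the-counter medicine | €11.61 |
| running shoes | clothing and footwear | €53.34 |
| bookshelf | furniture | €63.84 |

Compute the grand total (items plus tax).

Laundry detergent €15.72: all other tangible goods → 6.5% + 0% city = 6.5% → €1.02
Graphic novel €26.26: books → 3.5% + 1% city = 4.5% → €1.18
Canvas tote bag €17.65: all other tangible goods → 6.5% + 0% city = 6.5% → €1.15
Poetry collection €13.74: books → 3.5% + 1% city = 4.5% → €0.62
Allergy tablets €23.00: over-the-counter medicine → 0% + 1% city = 1% → €0.23
Desk lamp €31.39: furniture → 5.75% + 1.75% city = 7.5% → €2.35
Winter coat €240.87: clothing and footwear → 5.75% + 0.5% city = 6.25% → €15.05
Hardcover biography €33.47: books → 3.5% + 1% city = 4.5% → €1.51
Acetaminophen (200 ct) €11.61: over-the-counter medicine → 0% + 1% city = 1% → €0.12
Running shoes €53.34: clothing and footwear → 5.75% + 0.5% city = 6.25% → €3.33
Bookshelf €63.84: furniture → 5.75% + 1.75% city = 7.5% → €4.79
Subtotal = €530.89; tax = €31.35; total due = €562.24

€562.24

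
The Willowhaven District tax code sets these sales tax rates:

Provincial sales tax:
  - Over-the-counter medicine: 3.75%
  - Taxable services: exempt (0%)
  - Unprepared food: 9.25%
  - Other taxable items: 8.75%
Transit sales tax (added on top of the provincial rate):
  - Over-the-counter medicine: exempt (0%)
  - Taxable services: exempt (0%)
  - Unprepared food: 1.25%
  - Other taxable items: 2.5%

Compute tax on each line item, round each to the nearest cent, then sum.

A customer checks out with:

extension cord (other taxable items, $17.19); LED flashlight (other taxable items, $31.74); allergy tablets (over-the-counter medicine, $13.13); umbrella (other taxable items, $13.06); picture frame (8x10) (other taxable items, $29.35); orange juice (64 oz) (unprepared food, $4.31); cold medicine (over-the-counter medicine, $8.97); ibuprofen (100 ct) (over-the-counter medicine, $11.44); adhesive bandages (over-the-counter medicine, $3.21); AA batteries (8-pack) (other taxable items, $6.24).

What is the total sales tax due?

Extension cord $17.19: other taxable items → 8.75% + 2.5% transit = 11.25% → $1.93
LED flashlight $31.74: other taxable items → 8.75% + 2.5% transit = 11.25% → $3.57
Allergy tablets $13.13: over-the-counter medicine → 3.75% + 0% transit = 3.75% → $0.49
Umbrella $13.06: other taxable items → 8.75% + 2.5% transit = 11.25% → $1.47
Picture frame (8x10) $29.35: other taxable items → 8.75% + 2.5% transit = 11.25% → $3.30
Orange juice (64 oz) $4.31: unprepared food → 9.25% + 1.25% transit = 10.5% → $0.45
Cold medicine $8.97: over-the-counter medicine → 3.75% + 0% transit = 3.75% → $0.34
Ibuprofen (100 ct) $11.44: over-the-counter medicine → 3.75% + 0% transit = 3.75% → $0.43
Adhesive bandages $3.21: over-the-counter medicine → 3.75% + 0% transit = 3.75% → $0.12
AA batteries (8-pack) $6.24: other taxable items → 8.75% + 2.5% transit = 11.25% → $0.70
Total tax = $1.93 + $3.57 + $0.49 + $1.47 + $3.30 + $0.45 + $0.34 + $0.43 + $0.12 + $0.70 = $12.80

$12.80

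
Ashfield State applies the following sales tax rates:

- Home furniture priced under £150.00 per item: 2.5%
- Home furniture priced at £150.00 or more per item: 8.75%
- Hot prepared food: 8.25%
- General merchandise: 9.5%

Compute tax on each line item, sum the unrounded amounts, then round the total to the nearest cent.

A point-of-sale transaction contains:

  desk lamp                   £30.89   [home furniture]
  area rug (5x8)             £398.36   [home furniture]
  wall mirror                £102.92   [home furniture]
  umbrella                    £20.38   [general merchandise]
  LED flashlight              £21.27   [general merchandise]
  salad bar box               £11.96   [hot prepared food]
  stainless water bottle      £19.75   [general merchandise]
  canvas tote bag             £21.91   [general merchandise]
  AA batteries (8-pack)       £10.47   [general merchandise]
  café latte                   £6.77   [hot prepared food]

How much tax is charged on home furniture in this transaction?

£38.20

Desk lamp £30.89: home furniture, under £150.00 → 2.5% → £0.77225
Area rug (5x8) £398.36: home furniture, £150.00 or more → 8.75% → £34.8565
Wall mirror £102.92: home furniture, under £150.00 → 2.5% → £2.573
Tax on home furniture: unrounded sum = £38.20175 → £38.20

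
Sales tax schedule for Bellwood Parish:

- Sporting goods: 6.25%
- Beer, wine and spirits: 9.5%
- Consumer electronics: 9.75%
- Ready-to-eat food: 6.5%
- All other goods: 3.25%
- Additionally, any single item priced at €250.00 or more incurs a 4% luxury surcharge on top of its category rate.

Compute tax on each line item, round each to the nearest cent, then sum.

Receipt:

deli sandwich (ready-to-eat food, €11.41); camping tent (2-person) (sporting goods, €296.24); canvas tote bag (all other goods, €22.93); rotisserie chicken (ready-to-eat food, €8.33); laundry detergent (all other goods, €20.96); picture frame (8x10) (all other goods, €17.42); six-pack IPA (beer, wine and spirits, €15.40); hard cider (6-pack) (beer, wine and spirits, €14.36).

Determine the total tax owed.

€36.46

Deli sandwich €11.41: ready-to-eat food → 6.5% → €0.74
Camping tent (2-person) €296.24: sporting goods → 6.25% + 4% surcharge = 10.25% → €30.36
Canvas tote bag €22.93: all other goods → 3.25% → €0.75
Rotisserie chicken €8.33: ready-to-eat food → 6.5% → €0.54
Laundry detergent €20.96: all other goods → 3.25% → €0.68
Picture frame (8x10) €17.42: all other goods → 3.25% → €0.57
Six-pack IPA €15.40: beer, wine and spirits → 9.5% → €1.46
Hard cider (6-pack) €14.36: beer, wine and spirits → 9.5% → €1.36
Total tax = €0.74 + €30.36 + €0.75 + €0.54 + €0.68 + €0.57 + €1.46 + €1.36 = €36.46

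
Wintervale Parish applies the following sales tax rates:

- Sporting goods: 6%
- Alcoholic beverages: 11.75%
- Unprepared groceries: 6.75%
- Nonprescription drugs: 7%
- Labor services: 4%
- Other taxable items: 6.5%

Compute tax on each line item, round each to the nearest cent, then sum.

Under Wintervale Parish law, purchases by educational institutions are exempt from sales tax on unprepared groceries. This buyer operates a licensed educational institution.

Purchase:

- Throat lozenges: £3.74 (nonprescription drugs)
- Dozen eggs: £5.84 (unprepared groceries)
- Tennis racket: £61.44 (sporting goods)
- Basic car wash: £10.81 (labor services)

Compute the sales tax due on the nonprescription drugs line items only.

Throat lozenges £3.74: nonprescription drugs → 7% → £0.26
Tax on nonprescription drugs = £0.26

£0.26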